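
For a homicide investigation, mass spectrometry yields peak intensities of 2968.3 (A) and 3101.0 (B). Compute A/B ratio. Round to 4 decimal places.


Spectral peak ratio:
Peak A = 2968.3 counts
Peak B = 3101.0 counts
Ratio = 2968.3 / 3101.0 = 0.9572

0.9572


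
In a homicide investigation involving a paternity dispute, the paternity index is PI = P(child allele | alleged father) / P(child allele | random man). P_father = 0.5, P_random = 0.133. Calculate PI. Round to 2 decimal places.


Paternity Index calculation:
PI = P(allele|father) / P(allele|random)
PI = 0.5 / 0.133
PI = 3.76

3.76


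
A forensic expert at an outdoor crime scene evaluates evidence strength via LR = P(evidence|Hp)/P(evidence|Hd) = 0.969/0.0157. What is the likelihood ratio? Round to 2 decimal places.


Likelihood ratio calculation:
LR = P(E|Hp) / P(E|Hd)
LR = 0.969 / 0.0157
LR = 61.72

61.72


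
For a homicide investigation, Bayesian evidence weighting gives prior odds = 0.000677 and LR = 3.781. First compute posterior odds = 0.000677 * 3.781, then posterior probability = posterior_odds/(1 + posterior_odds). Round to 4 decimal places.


Bayesian evidence evaluation:
Posterior odds = prior_odds * LR = 0.000677 * 3.781 = 0.002559737
Posterior probability = posterior_odds / (1 + posterior_odds)
= 0.002559737 / (1 + 0.002559737)
= 0.002559737 / 1.002559737
= 0.0026

0.0026


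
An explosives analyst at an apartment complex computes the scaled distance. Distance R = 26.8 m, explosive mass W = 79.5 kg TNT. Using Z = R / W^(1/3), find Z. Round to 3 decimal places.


Scaled distance calculation:
W^(1/3) = 79.5^(1/3) = 4.299874
Z = R / W^(1/3) = 26.8 / 4.299874
Z = 6.233 m/kg^(1/3)

6.233


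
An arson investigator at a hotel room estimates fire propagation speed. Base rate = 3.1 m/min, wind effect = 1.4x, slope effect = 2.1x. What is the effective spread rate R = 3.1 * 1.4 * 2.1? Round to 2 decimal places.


Fire spread rate calculation:
R = R0 * wind_factor * slope_factor
= 3.1 * 1.4 * 2.1
= 4.34 * 2.1
= 9.11 m/min

9.11


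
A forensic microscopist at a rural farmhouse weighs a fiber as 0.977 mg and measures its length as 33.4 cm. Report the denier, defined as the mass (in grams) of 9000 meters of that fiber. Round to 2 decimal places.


Denier calculation:
Mass in grams = 0.977 mg / 1000 = 0.000977 g
Length in meters = 33.4 cm / 100 = 0.334 m
Linear density = mass / length = 0.000977 / 0.334 = 0.00292515 g/m
Denier = (g/m) * 9000 = 0.00292515 * 9000 = 26.33

26.33


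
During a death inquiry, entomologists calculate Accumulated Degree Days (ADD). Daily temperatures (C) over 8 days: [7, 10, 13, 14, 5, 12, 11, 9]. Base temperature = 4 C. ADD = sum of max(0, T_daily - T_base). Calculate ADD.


Computing ADD day by day:
Day 1: max(0, 7 - 4) = 3
Day 2: max(0, 10 - 4) = 6
Day 3: max(0, 13 - 4) = 9
Day 4: max(0, 14 - 4) = 10
Day 5: max(0, 5 - 4) = 1
Day 6: max(0, 12 - 4) = 8
Day 7: max(0, 11 - 4) = 7
Day 8: max(0, 9 - 4) = 5
Total ADD = 49

49


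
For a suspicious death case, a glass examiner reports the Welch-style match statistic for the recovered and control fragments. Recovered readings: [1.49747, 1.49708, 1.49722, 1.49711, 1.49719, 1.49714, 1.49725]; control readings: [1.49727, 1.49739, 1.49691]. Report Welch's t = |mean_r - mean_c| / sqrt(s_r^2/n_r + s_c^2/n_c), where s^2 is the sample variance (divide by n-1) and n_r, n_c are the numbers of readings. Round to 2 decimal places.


Welch's t-criterion for glass RI comparison:
Recovered mean = sum / n_r = 10.48046 / 7 = 1.4972086
Control mean = sum / n_c = 4.49157 / 3 = 1.49719
Recovered sample variance s_r^2 = 1.69143e-08
Control sample variance s_c^2 = 6.24e-08
Welch SE (unpooled) = sqrt(s_r^2/n_r + s_c^2/n_c) = sqrt(2.41633e-09 + 2.08e-08) = sqrt(2.32163e-08) = 0.000152369
|mean_r - mean_c| = 1.85714e-05
t = 1.85714e-05 / 0.000152369 = 0.12

0.12


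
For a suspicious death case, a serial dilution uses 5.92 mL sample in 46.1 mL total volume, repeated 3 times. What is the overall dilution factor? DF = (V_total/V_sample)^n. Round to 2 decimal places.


Dilution factor calculation:
Single dilution = V_total / V_sample = 46.1 / 5.92 ≈ 7.787162
Number of dilutions = 3
Total DF = (46.1 / 5.92)^3 (full precision, rounded at the end) = 472.21

472.21


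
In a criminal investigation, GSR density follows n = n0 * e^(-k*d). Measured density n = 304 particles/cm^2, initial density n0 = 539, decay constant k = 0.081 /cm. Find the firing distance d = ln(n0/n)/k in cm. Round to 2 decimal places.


GSR distance calculation:
n0/n = 539 / 304 = 1.773026
ln(n0/n) = 0.572688
d = 0.572688 / 0.081 = 7.07 cm

7.07


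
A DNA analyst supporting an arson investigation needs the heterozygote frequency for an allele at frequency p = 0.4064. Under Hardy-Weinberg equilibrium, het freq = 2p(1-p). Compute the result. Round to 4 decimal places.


Hardy-Weinberg heterozygote frequency:
q = 1 - p = 1 - 0.4064 = 0.5936
2pq = 2 * 0.4064 * 0.5936 = 0.4825

0.4825


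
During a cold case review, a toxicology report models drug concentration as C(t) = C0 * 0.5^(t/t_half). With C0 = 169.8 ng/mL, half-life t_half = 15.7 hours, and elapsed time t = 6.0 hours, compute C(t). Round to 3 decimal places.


Drug concentration decay:
Number of half-lives = t / t_half = 6.0 / 15.7 = 0.382166
Decay factor = 0.5^0.382166 = 0.76728476
C(t) = 169.8 * 0.76728476 = 130.285 ng/mL

130.285


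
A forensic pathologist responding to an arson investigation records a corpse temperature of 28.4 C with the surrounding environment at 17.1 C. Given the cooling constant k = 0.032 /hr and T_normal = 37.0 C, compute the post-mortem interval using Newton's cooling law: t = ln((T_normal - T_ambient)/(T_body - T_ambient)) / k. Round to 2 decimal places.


Using Newton's law of cooling:
t = ln((T_normal - T_ambient) / (T_body - T_ambient)) / k
T_normal - T_ambient = 19.9
T_body - T_ambient = 11.3
Ratio = 1.761062
ln(ratio) = 0.565917
t = 0.565917 / 0.032 = 17.68 hours

17.68


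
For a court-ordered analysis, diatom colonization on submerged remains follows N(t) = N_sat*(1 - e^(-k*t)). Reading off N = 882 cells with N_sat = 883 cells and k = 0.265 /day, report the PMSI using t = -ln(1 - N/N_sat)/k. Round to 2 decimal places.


PMSI from diatom colonization curve:
N / N_sat = 882 / 883 = 0.998867
1 - N/N_sat = 0.001133
ln(1 - N/N_sat) = -6.782886
t = -ln(1 - N/N_sat) / k = -(-6.782886) / 0.265 = 25.60 days

25.60


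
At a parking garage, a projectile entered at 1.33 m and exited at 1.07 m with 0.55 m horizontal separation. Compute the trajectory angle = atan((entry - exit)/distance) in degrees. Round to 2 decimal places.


Bullet trajectory angle:
Height difference = 1.33 - 1.07 = 0.26 m
angle = atan(0.26 / 0.55)
angle = atan(0.472727)
angle = 25.30 degrees

25.30


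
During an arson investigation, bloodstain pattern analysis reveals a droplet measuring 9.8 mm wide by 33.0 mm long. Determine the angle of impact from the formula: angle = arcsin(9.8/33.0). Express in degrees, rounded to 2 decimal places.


Blood spatter impact angle calculation:
width / length = 9.8 / 33.0 = 0.29697
angle = arcsin(0.29697)
angle = 17.28 degrees

17.28


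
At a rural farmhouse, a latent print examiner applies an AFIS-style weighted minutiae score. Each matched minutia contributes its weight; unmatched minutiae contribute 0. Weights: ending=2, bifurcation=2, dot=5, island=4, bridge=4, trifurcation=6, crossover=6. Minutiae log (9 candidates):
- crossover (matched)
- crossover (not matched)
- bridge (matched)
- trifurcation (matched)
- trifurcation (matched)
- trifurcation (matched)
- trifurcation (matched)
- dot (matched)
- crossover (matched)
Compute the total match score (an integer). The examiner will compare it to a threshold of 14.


Weighted minutiae match score:
  crossover: matched, +6 (running total 6)
  crossover: not matched, +0
  bridge: matched, +4 (running total 10)
  trifurcation: matched, +6 (running total 16)
  trifurcation: matched, +6 (running total 22)
  trifurcation: matched, +6 (running total 28)
  trifurcation: matched, +6 (running total 34)
  dot: matched, +5 (running total 39)
  crossover: matched, +6 (running total 45)
Total score = 45
Threshold = 14; verdict = identification

45


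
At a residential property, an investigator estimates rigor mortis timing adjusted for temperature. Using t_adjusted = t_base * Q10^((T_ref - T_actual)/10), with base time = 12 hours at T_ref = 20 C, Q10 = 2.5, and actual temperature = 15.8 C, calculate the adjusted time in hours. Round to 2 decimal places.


Rigor mortis time adjustment:
Exponent = (T_ref - T_actual) / 10 = (20 - 15.8) / 10 = 0.42
Q10 factor = 2.5^0.42 = 1.46938
t_adjusted = 12 * 1.46938 = 17.63 hours

17.63


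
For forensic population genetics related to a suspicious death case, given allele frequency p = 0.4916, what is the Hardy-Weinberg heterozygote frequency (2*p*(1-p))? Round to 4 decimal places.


Hardy-Weinberg heterozygote frequency:
q = 1 - p = 1 - 0.4916 = 0.5084
2pq = 2 * 0.4916 * 0.5084 = 0.4999

0.4999


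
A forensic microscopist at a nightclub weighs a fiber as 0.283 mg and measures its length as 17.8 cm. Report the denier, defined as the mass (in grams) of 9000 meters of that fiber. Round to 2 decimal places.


Denier calculation:
Mass in grams = 0.283 mg / 1000 = 0.000283 g
Length in meters = 17.8 cm / 100 = 0.178 m
Linear density = mass / length = 0.000283 / 0.178 = 0.00158989 g/m
Denier = (g/m) * 9000 = 0.00158989 * 9000 = 14.31

14.31


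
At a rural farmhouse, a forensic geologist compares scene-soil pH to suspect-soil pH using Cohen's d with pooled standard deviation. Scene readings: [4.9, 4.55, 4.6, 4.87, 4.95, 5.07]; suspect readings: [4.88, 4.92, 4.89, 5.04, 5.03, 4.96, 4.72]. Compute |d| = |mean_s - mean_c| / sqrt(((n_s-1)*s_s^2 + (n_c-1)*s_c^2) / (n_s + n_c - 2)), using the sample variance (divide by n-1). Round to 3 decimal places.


Pooled-variance Cohen's d for soil pH comparison:
Scene mean = 28.94 / 6 = 4.823333
Suspect mean = 34.44 / 7 = 4.92
Scene sample variance s_s^2 = 0.041907
Suspect sample variance s_c^2 = 0.011767
Pooled variance = ((n_s-1)*s_s^2 + (n_c-1)*s_c^2) / (n_s + n_c - 2) = 0.025467
Pooled SD = sqrt(0.025467) = 0.159584
Mean difference = -0.096667
|d| = |-0.096667| / 0.159584 = 0.606

0.606


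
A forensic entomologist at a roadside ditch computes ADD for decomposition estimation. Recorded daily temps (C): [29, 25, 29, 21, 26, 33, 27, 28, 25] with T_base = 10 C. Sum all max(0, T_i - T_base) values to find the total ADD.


Computing ADD day by day:
Day 1: max(0, 29 - 10) = 19
Day 2: max(0, 25 - 10) = 15
Day 3: max(0, 29 - 10) = 19
Day 4: max(0, 21 - 10) = 11
Day 5: max(0, 26 - 10) = 16
Day 6: max(0, 33 - 10) = 23
Day 7: max(0, 27 - 10) = 17
Day 8: max(0, 28 - 10) = 18
Day 9: max(0, 25 - 10) = 15
Total ADD = 153

153


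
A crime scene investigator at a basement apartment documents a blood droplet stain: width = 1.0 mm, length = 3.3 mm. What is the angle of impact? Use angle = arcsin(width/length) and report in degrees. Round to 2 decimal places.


Blood spatter impact angle calculation:
width / length = 1.0 / 3.3 = 0.30303
angle = arcsin(0.30303)
angle = 17.64 degrees

17.64


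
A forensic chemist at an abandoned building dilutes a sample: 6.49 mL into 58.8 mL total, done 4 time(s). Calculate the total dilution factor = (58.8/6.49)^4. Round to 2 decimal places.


Dilution factor calculation:
Single dilution = V_total / V_sample = 58.8 / 6.49 ≈ 9.060092
Number of dilutions = 4
Total DF = (58.8 / 6.49)^4 (full precision, rounded at the end) = 6737.99

6737.99


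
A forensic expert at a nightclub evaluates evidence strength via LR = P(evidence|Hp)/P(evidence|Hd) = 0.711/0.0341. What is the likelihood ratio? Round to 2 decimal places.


Likelihood ratio calculation:
LR = P(E|Hp) / P(E|Hd)
LR = 0.711 / 0.0341
LR = 20.85

20.85


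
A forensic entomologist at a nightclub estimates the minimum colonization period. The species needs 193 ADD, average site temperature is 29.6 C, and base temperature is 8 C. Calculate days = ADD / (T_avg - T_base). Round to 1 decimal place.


Insect development time:
Effective temperature = avg_temp - T_base = 29.6 - 8 = 21.6 C
Days = ADD / effective_temp = 193 / 21.6 = 8.9 days

8.9


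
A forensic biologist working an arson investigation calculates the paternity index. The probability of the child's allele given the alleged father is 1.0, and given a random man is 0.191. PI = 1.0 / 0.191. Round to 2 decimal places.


Paternity Index calculation:
PI = P(allele|father) / P(allele|random)
PI = 1.0 / 0.191
PI = 5.24

5.24


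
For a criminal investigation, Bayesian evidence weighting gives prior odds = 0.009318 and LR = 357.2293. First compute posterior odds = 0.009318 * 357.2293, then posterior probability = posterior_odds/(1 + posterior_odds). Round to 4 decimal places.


Bayesian evidence evaluation:
Posterior odds = prior_odds * LR = 0.009318 * 357.2293 = 3.328663
Posterior probability = posterior_odds / (1 + posterior_odds)
= 3.328663 / (1 + 3.328663)
= 3.328663 / 4.328663
= 0.7690

0.7690


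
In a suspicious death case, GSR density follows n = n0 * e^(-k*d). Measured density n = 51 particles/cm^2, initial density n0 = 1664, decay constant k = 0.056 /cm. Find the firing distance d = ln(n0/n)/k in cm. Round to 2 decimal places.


GSR distance calculation:
n0/n = 1664 / 51 = 32.627451
ln(n0/n) = 3.485154
d = 3.485154 / 0.056 = 62.23 cm

62.23


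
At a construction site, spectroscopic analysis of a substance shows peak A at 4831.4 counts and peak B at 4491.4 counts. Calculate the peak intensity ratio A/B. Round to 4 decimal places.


Spectral peak ratio:
Peak A = 4831.4 counts
Peak B = 4491.4 counts
Ratio = 4831.4 / 4491.4 = 1.0757

1.0757


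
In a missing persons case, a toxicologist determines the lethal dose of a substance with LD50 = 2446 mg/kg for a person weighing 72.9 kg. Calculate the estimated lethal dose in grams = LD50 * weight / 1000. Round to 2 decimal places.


Lethal dose calculation:
Lethal dose = LD50 * body_weight / 1000
= 2446 * 72.9 / 1000
= 178313.4 / 1000
= 178.31 g

178.31


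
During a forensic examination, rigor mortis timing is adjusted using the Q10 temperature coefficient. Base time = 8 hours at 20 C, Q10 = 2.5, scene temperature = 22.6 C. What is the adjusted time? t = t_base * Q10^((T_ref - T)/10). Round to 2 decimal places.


Rigor mortis time adjustment:
Exponent = (T_ref - T_actual) / 10 = (20 - 22.6) / 10 = -0.26
Q10 factor = 2.5^-0.26 = 0.78802
t_adjusted = 8 * 0.78802 = 6.30 hours

6.30


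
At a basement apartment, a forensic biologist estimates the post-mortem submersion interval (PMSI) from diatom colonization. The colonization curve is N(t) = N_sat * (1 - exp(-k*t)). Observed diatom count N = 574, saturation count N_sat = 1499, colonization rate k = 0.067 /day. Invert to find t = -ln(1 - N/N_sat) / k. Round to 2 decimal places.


PMSI from diatom colonization curve:
N / N_sat = 574 / 1499 = 0.382922
1 - N/N_sat = 0.617078
ln(1 - N/N_sat) = -0.48276
t = -ln(1 - N/N_sat) / k = -(-0.48276) / 0.067 = 7.21 days

7.21


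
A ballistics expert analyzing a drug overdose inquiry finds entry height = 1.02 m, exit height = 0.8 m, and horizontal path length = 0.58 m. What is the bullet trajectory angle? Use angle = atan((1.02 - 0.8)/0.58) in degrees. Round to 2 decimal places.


Bullet trajectory angle:
Height difference = 1.02 - 0.8 = 0.22 m
angle = atan(0.22 / 0.58)
angle = atan(0.37931)
angle = 20.77 degrees

20.77


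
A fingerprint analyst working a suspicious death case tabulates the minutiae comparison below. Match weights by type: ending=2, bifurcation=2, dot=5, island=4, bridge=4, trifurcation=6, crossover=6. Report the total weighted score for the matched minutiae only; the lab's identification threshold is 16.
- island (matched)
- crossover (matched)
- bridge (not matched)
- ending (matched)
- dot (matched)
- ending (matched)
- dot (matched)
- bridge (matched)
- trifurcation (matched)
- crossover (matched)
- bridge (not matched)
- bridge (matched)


Weighted minutiae match score:
  island: matched, +4 (running total 4)
  crossover: matched, +6 (running total 10)
  bridge: not matched, +0
  ending: matched, +2 (running total 12)
  dot: matched, +5 (running total 17)
  ending: matched, +2 (running total 19)
  dot: matched, +5 (running total 24)
  bridge: matched, +4 (running total 28)
  trifurcation: matched, +6 (running total 34)
  crossover: matched, +6 (running total 40)
  bridge: not matched, +0
  bridge: matched, +4 (running total 44)
Total score = 44
Threshold = 16; verdict = identification

44


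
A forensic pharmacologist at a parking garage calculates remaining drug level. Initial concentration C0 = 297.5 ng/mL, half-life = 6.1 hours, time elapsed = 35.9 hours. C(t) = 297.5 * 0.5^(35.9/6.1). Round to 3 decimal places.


Drug concentration decay:
Number of half-lives = t / t_half = 35.9 / 6.1 = 5.885246
Decay factor = 0.5^5.885246 = 0.0169186
C(t) = 297.5 * 0.0169186 = 5.033 ng/mL

5.033


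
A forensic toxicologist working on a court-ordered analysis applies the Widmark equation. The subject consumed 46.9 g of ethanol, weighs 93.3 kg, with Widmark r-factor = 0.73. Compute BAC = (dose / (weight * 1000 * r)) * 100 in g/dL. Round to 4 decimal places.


Applying the Widmark formula:
BAC = (dose_g / (body_wt * 1000 * r)) * 100
Denominator = 93.3 * 1000 * 0.73 = 68109
BAC = (46.9 / 68109) * 100
BAC = 0.0689 g/dL

0.0689


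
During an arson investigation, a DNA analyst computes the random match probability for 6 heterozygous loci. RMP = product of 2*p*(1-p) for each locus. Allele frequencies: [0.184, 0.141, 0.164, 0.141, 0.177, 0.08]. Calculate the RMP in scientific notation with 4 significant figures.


Computing RMP for 6 loci:
Locus 1: 2 * 0.184 * 0.816 = 0.300288
Locus 2: 2 * 0.141 * 0.859 = 0.242238
Locus 3: 2 * 0.164 * 0.836 = 0.274208
Locus 4: 2 * 0.141 * 0.859 = 0.242238
Locus 5: 2 * 0.177 * 0.823 = 0.291342
Locus 6: 2 * 0.08 * 0.92 = 0.1472
RMP = 2.072e-04

2.072e-04


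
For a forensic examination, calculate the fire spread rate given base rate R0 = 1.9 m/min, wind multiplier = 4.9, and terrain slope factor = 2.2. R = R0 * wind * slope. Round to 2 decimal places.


Fire spread rate calculation:
R = R0 * wind_factor * slope_factor
= 1.9 * 4.9 * 2.2
= 9.31 * 2.2
= 20.48 m/min

20.48


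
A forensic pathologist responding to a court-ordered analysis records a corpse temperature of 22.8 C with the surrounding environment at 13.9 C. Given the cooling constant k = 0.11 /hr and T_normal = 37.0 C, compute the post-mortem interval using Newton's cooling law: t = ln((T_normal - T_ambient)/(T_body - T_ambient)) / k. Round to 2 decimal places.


Using Newton's law of cooling:
t = ln((T_normal - T_ambient) / (T_body - T_ambient)) / k
T_normal - T_ambient = 23.1
T_body - T_ambient = 8.9
Ratio = 2.595506
ln(ratio) = 0.953781
t = 0.953781 / 0.11 = 8.67 hours

8.67


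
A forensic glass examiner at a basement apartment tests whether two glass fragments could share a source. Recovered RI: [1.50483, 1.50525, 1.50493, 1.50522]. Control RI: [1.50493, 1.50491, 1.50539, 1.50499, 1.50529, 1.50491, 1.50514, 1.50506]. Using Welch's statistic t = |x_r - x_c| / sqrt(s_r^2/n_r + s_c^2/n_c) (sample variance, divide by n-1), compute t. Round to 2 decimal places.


Welch's t-criterion for glass RI comparison:
Recovered mean = sum / n_r = 6.02023 / 4 = 1.5050575
Control mean = sum / n_c = 12.04062 / 8 = 1.5050775
Recovered sample variance s_r^2 = 4.3825e-08
Control sample variance s_c^2 = 3.32214e-08
Welch SE (unpooled) = sqrt(s_r^2/n_r + s_c^2/n_c) = sqrt(1.09563e-08 + 4.15268e-09) = sqrt(1.5109e-08) = 0.000122919
|mean_r - mean_c| = 2e-05
t = 2e-05 / 0.000122919 = 0.16

0.16


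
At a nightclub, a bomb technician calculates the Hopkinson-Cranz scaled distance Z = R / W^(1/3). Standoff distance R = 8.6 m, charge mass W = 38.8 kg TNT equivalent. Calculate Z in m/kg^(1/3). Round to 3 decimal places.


Scaled distance calculation:
W^(1/3) = 38.8^(1/3) = 3.385405
Z = R / W^(1/3) = 8.6 / 3.385405
Z = 2.540 m/kg^(1/3)

2.540


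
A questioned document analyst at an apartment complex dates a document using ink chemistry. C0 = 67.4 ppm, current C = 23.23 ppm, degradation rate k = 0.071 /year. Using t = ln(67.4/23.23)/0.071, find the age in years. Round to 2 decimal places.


Document age estimation:
C0/C = 67.4 / 23.23 = 2.901421
ln(C0/C) = 1.065201
t = 1.065201 / 0.071 = 15.00 years

15.00


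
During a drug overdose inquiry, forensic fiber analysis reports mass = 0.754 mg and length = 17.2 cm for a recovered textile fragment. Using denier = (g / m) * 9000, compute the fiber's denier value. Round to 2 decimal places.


Denier calculation:
Mass in grams = 0.754 mg / 1000 = 0.000754 g
Length in meters = 17.2 cm / 100 = 0.172 m
Linear density = mass / length = 0.000754 / 0.172 = 0.00438372 g/m
Denier = (g/m) * 9000 = 0.00438372 * 9000 = 39.45

39.45


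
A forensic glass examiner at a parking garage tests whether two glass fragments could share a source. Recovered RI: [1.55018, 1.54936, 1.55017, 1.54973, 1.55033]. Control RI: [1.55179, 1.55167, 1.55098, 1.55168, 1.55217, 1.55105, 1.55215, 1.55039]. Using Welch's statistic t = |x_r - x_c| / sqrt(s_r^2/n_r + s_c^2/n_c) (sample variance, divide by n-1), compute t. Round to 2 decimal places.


Welch's t-criterion for glass RI comparison:
Recovered mean = sum / n_r = 7.74977 / 5 = 1.549954
Control mean = sum / n_c = 12.41188 / 8 = 1.551485
Recovered sample variance s_r^2 = 1.6053e-07
Control sample variance s_c^2 = 3.88571e-07
Welch SE (unpooled) = sqrt(s_r^2/n_r + s_c^2/n_c) = sqrt(3.2106e-08 + 4.85714e-08) = sqrt(8.06774e-08) = 0.000284038
|mean_r - mean_c| = 0.001531
t = 0.001531 / 0.000284038 = 5.39

5.39


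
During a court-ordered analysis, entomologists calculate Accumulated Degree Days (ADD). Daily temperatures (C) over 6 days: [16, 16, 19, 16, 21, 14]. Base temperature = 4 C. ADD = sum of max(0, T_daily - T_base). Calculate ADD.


Computing ADD day by day:
Day 1: max(0, 16 - 4) = 12
Day 2: max(0, 16 - 4) = 12
Day 3: max(0, 19 - 4) = 15
Day 4: max(0, 16 - 4) = 12
Day 5: max(0, 21 - 4) = 17
Day 6: max(0, 14 - 4) = 10
Total ADD = 78

78


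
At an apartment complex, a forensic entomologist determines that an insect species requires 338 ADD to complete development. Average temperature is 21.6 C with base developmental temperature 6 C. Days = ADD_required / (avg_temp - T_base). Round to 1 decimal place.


Insect development time:
Effective temperature = avg_temp - T_base = 21.6 - 6 = 15.6 C
Days = ADD / effective_temp = 338 / 15.6 = 21.7 days

21.7


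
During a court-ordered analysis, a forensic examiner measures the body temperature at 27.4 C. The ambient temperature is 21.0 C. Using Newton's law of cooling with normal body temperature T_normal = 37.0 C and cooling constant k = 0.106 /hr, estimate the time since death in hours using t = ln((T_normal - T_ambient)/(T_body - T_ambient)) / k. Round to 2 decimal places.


Using Newton's law of cooling:
t = ln((T_normal - T_ambient) / (T_body - T_ambient)) / k
T_normal - T_ambient = 16.0
T_body - T_ambient = 6.4
Ratio = 2.5
ln(ratio) = 0.916291
t = 0.916291 / 0.106 = 8.64 hours

8.64


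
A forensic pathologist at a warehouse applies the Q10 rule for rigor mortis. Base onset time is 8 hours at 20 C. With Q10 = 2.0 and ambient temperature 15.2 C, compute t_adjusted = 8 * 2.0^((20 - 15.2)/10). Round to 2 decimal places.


Rigor mortis time adjustment:
Exponent = (T_ref - T_actual) / 10 = (20 - 15.2) / 10 = 0.48
Q10 factor = 2.0^0.48 = 1.39474
t_adjusted = 8 * 1.39474 = 11.16 hours

11.16


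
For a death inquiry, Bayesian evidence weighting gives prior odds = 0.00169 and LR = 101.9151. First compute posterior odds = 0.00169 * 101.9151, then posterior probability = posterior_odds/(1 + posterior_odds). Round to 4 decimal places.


Bayesian evidence evaluation:
Posterior odds = prior_odds * LR = 0.00169 * 101.9151 = 0.1722365
Posterior probability = posterior_odds / (1 + posterior_odds)
= 0.1722365 / (1 + 0.1722365)
= 0.1722365 / 1.1722365
= 0.1469

0.1469


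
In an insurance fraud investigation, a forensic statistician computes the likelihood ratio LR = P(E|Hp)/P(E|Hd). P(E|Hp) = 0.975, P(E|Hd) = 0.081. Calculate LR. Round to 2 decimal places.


Likelihood ratio calculation:
LR = P(E|Hp) / P(E|Hd)
LR = 0.975 / 0.081
LR = 12.04

12.04


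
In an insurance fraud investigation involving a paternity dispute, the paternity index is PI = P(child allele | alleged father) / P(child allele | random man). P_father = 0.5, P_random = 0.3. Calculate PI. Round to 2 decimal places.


Paternity Index calculation:
PI = P(allele|father) / P(allele|random)
PI = 0.5 / 0.3
PI = 1.67

1.67


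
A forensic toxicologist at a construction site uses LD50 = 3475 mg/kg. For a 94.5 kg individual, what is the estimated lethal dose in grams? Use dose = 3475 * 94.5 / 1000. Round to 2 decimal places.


Lethal dose calculation:
Lethal dose = LD50 * body_weight / 1000
= 3475 * 94.5 / 1000
= 328387.5 / 1000
= 328.39 g

328.39


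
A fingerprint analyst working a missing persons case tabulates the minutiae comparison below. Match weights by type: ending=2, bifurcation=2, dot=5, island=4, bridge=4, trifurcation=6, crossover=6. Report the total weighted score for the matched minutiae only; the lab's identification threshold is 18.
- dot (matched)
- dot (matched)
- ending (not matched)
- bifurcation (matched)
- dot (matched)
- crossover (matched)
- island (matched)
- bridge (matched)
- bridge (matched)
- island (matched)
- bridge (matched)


Weighted minutiae match score:
  dot: matched, +5 (running total 5)
  dot: matched, +5 (running total 10)
  ending: not matched, +0
  bifurcation: matched, +2 (running total 12)
  dot: matched, +5 (running total 17)
  crossover: matched, +6 (running total 23)
  island: matched, +4 (running total 27)
  bridge: matched, +4 (running total 31)
  bridge: matched, +4 (running total 35)
  island: matched, +4 (running total 39)
  bridge: matched, +4 (running total 43)
Total score = 43
Threshold = 18; verdict = identification

43


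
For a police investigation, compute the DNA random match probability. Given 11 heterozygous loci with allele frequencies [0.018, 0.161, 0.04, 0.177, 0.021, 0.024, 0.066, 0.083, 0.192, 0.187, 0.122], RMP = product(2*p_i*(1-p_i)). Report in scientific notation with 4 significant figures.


Computing RMP for 11 loci:
Locus 1: 2 * 0.018 * 0.982 = 0.035352
Locus 2: 2 * 0.161 * 0.839 = 0.270158
Locus 3: 2 * 0.04 * 0.96 = 0.0768
Locus 4: 2 * 0.177 * 0.823 = 0.291342
Locus 5: 2 * 0.021 * 0.979 = 0.041118
Locus 6: 2 * 0.024 * 0.976 = 0.046848
Locus 7: 2 * 0.066 * 0.934 = 0.123288
Locus 8: 2 * 0.083 * 0.917 = 0.152222
Locus 9: 2 * 0.192 * 0.808 = 0.310272
Locus 10: 2 * 0.187 * 0.813 = 0.304062
Locus 11: 2 * 0.122 * 0.878 = 0.214232
RMP = 1.561e-10

1.561e-10


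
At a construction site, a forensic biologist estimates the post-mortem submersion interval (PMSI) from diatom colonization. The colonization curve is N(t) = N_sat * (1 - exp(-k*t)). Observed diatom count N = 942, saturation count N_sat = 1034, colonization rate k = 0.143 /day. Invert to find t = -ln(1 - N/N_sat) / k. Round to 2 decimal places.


PMSI from diatom colonization curve:
N / N_sat = 942 / 1034 = 0.911025
1 - N/N_sat = 0.088975
ln(1 - N/N_sat) = -2.4194
t = -ln(1 - N/N_sat) / k = -(-2.4194) / 0.143 = 16.92 days

16.92


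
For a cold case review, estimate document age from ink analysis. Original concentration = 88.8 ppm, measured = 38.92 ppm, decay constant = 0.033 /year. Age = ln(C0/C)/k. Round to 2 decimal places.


Document age estimation:
C0/C = 88.8 / 38.92 = 2.281603
ln(C0/C) = 0.824878
t = 0.824878 / 0.033 = 25.00 years

25.00


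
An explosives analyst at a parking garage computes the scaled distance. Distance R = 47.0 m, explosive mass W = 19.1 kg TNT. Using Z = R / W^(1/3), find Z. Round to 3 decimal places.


Scaled distance calculation:
W^(1/3) = 19.1^(1/3) = 2.673075
Z = R / W^(1/3) = 47.0 / 2.673075
Z = 17.583 m/kg^(1/3)

17.583


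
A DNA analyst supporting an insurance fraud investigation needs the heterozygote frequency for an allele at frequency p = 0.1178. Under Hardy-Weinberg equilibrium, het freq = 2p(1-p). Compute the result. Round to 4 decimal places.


Hardy-Weinberg heterozygote frequency:
q = 1 - p = 1 - 0.1178 = 0.8822
2pq = 2 * 0.1178 * 0.8822 = 0.2078

0.2078


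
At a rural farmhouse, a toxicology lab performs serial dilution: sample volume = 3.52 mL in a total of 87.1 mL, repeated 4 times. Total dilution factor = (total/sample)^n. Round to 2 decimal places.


Dilution factor calculation:
Single dilution = V_total / V_sample = 87.1 / 3.52 ≈ 24.744318
Number of dilutions = 4
Total DF = (87.1 / 3.52)^4 (full precision, rounded at the end) = 374888.37

374888.37


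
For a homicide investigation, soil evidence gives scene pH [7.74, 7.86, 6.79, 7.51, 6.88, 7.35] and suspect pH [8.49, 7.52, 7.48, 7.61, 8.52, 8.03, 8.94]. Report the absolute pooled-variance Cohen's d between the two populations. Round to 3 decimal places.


Pooled-variance Cohen's d for soil pH comparison:
Scene mean = 44.13 / 6 = 7.355
Suspect mean = 56.59 / 7 = 8.084286
Scene sample variance s_s^2 = 0.19443
Suspect sample variance s_c^2 = 0.333029
Pooled variance = ((n_s-1)*s_s^2 + (n_c-1)*s_c^2) / (n_s + n_c - 2) = 0.270029
Pooled SD = sqrt(0.270029) = 0.519643
Mean difference = -0.729286
|d| = |-0.729286| / 0.519643 = 1.403

1.403


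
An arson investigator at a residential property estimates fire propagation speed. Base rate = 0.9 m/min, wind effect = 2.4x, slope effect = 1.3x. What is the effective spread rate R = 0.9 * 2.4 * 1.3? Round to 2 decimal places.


Fire spread rate calculation:
R = R0 * wind_factor * slope_factor
= 0.9 * 2.4 * 1.3
= 2.16 * 1.3
= 2.81 m/min

2.81


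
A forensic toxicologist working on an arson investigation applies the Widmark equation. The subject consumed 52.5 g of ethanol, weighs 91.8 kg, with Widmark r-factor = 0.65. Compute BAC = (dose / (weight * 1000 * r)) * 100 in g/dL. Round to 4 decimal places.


Applying the Widmark formula:
BAC = (dose_g / (body_wt * 1000 * r)) * 100
Denominator = 91.8 * 1000 * 0.65 = 59670
BAC = (52.5 / 59670) * 100
BAC = 0.0880 g/dL

0.0880


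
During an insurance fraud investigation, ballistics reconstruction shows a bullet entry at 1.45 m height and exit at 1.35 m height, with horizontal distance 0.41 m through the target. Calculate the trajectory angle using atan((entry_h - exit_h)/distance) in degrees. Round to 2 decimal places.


Bullet trajectory angle:
Height difference = 1.45 - 1.35 = 0.1 m
angle = atan(0.1 / 0.41)
angle = atan(0.243902)
angle = 13.71 degrees

13.71


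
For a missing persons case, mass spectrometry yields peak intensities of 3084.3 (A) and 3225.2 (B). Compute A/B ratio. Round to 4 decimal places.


Spectral peak ratio:
Peak A = 3084.3 counts
Peak B = 3225.2 counts
Ratio = 3084.3 / 3225.2 = 0.9563

0.9563


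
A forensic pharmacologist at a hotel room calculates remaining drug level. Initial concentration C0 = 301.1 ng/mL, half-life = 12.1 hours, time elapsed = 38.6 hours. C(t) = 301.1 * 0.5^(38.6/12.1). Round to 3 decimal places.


Drug concentration decay:
Number of half-lives = t / t_half = 38.6 / 12.1 = 3.190083
Decay factor = 0.5^3.190083 = 0.10956941
C(t) = 301.1 * 0.10956941 = 32.991 ng/mL

32.991


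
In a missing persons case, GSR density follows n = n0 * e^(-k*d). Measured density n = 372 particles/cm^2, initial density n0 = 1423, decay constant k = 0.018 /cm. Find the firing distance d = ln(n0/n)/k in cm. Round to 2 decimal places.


GSR distance calculation:
n0/n = 1423 / 372 = 3.825269
ln(n0/n) = 1.341629
d = 1.341629 / 0.018 = 74.53 cm

74.53


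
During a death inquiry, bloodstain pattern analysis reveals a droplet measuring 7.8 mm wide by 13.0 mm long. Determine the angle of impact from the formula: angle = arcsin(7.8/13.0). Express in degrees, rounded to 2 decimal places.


Blood spatter impact angle calculation:
width / length = 7.8 / 13.0 = 0.6
angle = arcsin(0.6)
angle = 36.87 degrees

36.87


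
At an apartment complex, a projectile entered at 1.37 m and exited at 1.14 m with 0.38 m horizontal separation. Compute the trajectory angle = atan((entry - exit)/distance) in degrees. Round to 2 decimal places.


Bullet trajectory angle:
Height difference = 1.37 - 1.14 = 0.23 m
angle = atan(0.23 / 0.38)
angle = atan(0.605263)
angle = 31.18 degrees

31.18


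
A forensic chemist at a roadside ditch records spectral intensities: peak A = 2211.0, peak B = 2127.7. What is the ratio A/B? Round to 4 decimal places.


Spectral peak ratio:
Peak A = 2211.0 counts
Peak B = 2127.7 counts
Ratio = 2211.0 / 2127.7 = 1.0392

1.0392


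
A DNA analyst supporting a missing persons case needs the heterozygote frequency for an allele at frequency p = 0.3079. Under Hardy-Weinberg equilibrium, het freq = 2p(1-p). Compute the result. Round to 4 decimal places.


Hardy-Weinberg heterozygote frequency:
q = 1 - p = 1 - 0.3079 = 0.6921
2pq = 2 * 0.3079 * 0.6921 = 0.4262

0.4262


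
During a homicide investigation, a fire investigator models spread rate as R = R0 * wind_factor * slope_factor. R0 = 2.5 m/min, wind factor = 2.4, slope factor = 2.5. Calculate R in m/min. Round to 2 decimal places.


Fire spread rate calculation:
R = R0 * wind_factor * slope_factor
= 2.5 * 2.4 * 2.5
= 6 * 2.5
= 15.00 m/min

15.00


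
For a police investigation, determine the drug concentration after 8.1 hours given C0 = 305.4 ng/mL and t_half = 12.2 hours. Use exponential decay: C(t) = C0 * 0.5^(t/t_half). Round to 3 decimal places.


Drug concentration decay:
Number of half-lives = t / t_half = 8.1 / 12.2 = 0.663934
Decay factor = 0.5^0.663934 = 0.63115489
C(t) = 305.4 * 0.63115489 = 192.755 ng/mL

192.755


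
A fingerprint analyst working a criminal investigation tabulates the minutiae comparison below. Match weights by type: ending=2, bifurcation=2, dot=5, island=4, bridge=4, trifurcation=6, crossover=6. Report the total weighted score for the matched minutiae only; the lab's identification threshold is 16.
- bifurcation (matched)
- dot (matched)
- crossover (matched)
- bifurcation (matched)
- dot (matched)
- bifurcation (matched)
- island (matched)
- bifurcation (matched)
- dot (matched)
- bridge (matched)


Weighted minutiae match score:
  bifurcation: matched, +2 (running total 2)
  dot: matched, +5 (running total 7)
  crossover: matched, +6 (running total 13)
  bifurcation: matched, +2 (running total 15)
  dot: matched, +5 (running total 20)
  bifurcation: matched, +2 (running total 22)
  island: matched, +4 (running total 26)
  bifurcation: matched, +2 (running total 28)
  dot: matched, +5 (running total 33)
  bridge: matched, +4 (running total 37)
Total score = 37
Threshold = 16; verdict = identification

37


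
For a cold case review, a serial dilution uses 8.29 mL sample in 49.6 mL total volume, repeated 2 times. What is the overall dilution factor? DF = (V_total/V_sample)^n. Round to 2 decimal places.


Dilution factor calculation:
Single dilution = V_total / V_sample = 49.6 / 8.29 ≈ 5.983112
Number of dilutions = 2
Total DF = (49.6 / 8.29)^2 (full precision, rounded at the end) = 35.80

35.80


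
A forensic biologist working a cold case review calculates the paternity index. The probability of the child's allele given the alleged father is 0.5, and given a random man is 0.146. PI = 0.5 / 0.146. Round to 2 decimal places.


Paternity Index calculation:
PI = P(allele|father) / P(allele|random)
PI = 0.5 / 0.146
PI = 3.42

3.42


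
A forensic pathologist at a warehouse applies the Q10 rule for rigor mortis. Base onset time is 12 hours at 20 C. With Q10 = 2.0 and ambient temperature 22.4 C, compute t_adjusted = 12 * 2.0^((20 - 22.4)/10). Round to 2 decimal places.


Rigor mortis time adjustment:
Exponent = (T_ref - T_actual) / 10 = (20 - 22.4) / 10 = -0.24
Q10 factor = 2.0^-0.24 = 0.84675
t_adjusted = 12 * 0.84675 = 10.16 hours

10.16


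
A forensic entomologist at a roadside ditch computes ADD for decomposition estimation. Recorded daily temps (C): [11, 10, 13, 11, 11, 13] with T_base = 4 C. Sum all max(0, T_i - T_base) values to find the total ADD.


Computing ADD day by day:
Day 1: max(0, 11 - 4) = 7
Day 2: max(0, 10 - 4) = 6
Day 3: max(0, 13 - 4) = 9
Day 4: max(0, 11 - 4) = 7
Day 5: max(0, 11 - 4) = 7
Day 6: max(0, 13 - 4) = 9
Total ADD = 45

45


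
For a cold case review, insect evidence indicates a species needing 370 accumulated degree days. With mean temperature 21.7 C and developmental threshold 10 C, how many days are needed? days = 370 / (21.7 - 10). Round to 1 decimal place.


Insect development time:
Effective temperature = avg_temp - T_base = 21.7 - 10 = 11.7 C
Days = ADD / effective_temp = 370 / 11.7 = 31.6 days

31.6


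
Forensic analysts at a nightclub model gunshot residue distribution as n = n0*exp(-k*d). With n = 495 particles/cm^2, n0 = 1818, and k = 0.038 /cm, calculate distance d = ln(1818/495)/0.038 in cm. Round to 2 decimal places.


GSR distance calculation:
n0/n = 1818 / 495 = 3.672727
ln(n0/n) = 1.300934
d = 1.300934 / 0.038 = 34.24 cm

34.24


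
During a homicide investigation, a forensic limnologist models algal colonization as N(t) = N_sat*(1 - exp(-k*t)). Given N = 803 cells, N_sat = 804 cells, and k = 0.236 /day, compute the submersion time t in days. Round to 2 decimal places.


PMSI from diatom colonization curve:
N / N_sat = 803 / 804 = 0.998756
1 - N/N_sat = 0.001244
ln(1 - N/N_sat) = -6.689423
t = -ln(1 - N/N_sat) / k = -(-6.689423) / 0.236 = 28.35 days

28.35


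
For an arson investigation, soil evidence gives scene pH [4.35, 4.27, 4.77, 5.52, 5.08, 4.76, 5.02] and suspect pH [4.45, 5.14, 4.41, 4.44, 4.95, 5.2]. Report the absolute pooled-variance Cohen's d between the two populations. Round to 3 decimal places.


Pooled-variance Cohen's d for soil pH comparison:
Scene mean = 33.77 / 7 = 4.824286
Suspect mean = 28.59 / 6 = 4.765
Scene sample variance s_s^2 = 0.187829
Suspect sample variance s_c^2 = 0.13899
Pooled variance = ((n_s-1)*s_s^2 + (n_c-1)*s_c^2) / (n_s + n_c - 2) = 0.165629
Pooled SD = sqrt(0.165629) = 0.406975
Mean difference = 0.059286
|d| = |0.059286| / 0.406975 = 0.146

0.146


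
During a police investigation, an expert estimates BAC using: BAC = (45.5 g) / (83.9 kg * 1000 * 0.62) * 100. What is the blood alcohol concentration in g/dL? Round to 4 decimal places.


Applying the Widmark formula:
BAC = (dose_g / (body_wt * 1000 * r)) * 100
Denominator = 83.9 * 1000 * 0.62 = 52018
BAC = (45.5 / 52018) * 100
BAC = 0.0875 g/dL

0.0875


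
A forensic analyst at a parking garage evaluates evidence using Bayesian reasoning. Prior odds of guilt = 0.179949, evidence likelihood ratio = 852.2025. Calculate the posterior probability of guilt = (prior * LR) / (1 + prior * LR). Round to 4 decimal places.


Bayesian evidence evaluation:
Posterior odds = prior_odds * LR = 0.179949 * 852.2025 = 153.353
Posterior probability = posterior_odds / (1 + posterior_odds)
= 153.353 / (1 + 153.353)
= 153.353 / 154.353
= 0.9935

0.9935


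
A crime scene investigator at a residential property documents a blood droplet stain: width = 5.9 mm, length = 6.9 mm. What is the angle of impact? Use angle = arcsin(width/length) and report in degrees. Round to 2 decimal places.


Blood spatter impact angle calculation:
width / length = 5.9 / 6.9 = 0.855072
angle = arcsin(0.855072)
angle = 58.77 degrees

58.77


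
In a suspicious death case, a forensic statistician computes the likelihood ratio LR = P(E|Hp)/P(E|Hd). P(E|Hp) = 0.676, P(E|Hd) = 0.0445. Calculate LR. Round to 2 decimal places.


Likelihood ratio calculation:
LR = P(E|Hp) / P(E|Hd)
LR = 0.676 / 0.0445
LR = 15.19

15.19


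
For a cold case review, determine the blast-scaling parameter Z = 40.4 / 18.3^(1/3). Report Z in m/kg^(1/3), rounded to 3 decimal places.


Scaled distance calculation:
W^(1/3) = 18.3^(1/3) = 2.635221
Z = R / W^(1/3) = 40.4 / 2.635221
Z = 15.331 m/kg^(1/3)

15.331
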